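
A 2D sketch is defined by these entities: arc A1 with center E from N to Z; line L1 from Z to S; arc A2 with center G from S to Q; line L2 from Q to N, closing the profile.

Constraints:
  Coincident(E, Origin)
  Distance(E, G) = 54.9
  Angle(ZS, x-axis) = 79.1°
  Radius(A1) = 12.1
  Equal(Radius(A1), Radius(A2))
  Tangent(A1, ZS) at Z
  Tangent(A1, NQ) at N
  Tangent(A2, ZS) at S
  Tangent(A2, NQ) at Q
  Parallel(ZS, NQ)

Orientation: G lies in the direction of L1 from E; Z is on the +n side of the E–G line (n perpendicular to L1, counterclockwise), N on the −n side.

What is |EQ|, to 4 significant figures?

56.22

The slot axis is L1's direction at 79.1°, so u = (cos 79.1°, sin 79.1°) = (0.1891, 0.9820) and n = (−sin 79.1°, cos 79.1°) = (-0.9820, 0.1891). E is at the origin and G lies 54.9 along u from E, so G = 54.9·u = (10.38, 53.91). Tangency of A1 to both parallel lines with radius 12.1 puts Z and N at E ± 12.1·n: Z = (-11.88, 2.288), N = (11.88, -2.288). Equal radii place S and Q the same way about G: S = G + 12.1·n = (-1.500, 56.20), Q = G − 12.1·n = (22.26, 51.62). Then |EQ| = |Q − E| = 56.22.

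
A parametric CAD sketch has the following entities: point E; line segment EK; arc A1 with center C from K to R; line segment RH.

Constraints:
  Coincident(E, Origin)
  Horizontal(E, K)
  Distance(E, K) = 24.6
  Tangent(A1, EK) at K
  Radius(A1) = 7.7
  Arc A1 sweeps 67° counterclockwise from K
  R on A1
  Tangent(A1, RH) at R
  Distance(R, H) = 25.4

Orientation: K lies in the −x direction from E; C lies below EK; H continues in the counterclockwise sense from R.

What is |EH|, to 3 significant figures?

50.2

E is at the origin; E and K share the same y with |EK| = 24.6 and K on the −x side, so K = (-24.6, 0.00). The tangent condition forces CK to be normal to EK, so C = K + (0, -7.7) = (-24.6, -7.70). On A1, K sits at bearing 90° from C; a 67° counterclockwise sweep puts R at bearing 157°, so R = C + 7.7·(cos 157°, sin 157°) = (-31.7, -4.69). The tangent condition forces CR to be normal to RH, so RH runs along (−sin 157°, cos 157°); with |RH| = 25.4, H = (-41.6, -28.1). Then |EH| = |H − E| = 50.2.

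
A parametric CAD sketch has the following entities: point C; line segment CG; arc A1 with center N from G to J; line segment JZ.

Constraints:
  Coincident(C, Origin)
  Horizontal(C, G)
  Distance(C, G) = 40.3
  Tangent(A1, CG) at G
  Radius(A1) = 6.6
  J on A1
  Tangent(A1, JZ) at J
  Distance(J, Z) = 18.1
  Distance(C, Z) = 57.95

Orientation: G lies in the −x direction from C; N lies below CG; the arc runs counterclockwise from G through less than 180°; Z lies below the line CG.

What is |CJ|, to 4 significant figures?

46.28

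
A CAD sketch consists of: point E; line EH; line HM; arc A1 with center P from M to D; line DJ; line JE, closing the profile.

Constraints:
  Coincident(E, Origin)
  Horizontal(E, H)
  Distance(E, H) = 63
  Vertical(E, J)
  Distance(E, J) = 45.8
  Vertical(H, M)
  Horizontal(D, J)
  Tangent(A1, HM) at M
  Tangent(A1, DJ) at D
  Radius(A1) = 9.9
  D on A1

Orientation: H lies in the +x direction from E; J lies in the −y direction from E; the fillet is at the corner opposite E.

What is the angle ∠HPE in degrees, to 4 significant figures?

71.36°

E is at the origin; E and H share the same y with |EH| = 63.0 and H on the +x side, so H = (63.00, 0.000). EJ is vertical with |EJ| = 45.8 and J on the −y side, so J = (0.000, -45.80). The virtual corner opposite E is at (63.00, -45.80). Since A1 is tangent to HM there, PM ⟂ HM and tangency of A1 to DJ means the radius PD is perpendicular to DJ, with radius 9.9, so the center P sits 9.9 in from both sides at P = (53.10, -35.90). Then cos ∠HPE = PH·PE / (|PH||PE|), giving 71.36°.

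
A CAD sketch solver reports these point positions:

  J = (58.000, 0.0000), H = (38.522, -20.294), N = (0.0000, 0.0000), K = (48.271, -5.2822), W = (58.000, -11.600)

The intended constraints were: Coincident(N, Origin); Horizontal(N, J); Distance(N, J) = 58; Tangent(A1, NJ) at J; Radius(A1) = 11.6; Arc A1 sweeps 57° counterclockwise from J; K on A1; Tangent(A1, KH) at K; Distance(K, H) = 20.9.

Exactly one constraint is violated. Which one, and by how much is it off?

Distance(K, H) = 20.9 — off by 3.00.

N = (0.00, 0.00) ✓; N.y = 0.00, J.y = 0.00 ✓; |NJ| = 58.00 ✓; ∠(WJ, JN) = 90.00° ✓; |WJ| = 11.60 ✓; bearing(W→K) − bearing(W→J) = 57.00° ✓; |WK| = 11.60 ✓; ∠(WK, KH) = 90.00° ✓; |KH| = 17.90 ✗.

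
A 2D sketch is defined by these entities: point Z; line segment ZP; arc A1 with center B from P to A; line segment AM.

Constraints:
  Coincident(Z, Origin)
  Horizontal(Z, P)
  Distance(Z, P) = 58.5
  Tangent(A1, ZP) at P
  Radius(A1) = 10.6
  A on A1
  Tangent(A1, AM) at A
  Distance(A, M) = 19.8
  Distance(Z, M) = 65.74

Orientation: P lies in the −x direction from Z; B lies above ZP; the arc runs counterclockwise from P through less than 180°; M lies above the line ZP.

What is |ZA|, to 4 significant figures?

51.04

Z is at the origin; ZP is horizontal with |ZP| = 58.5 and P on the −x side, so P = (-58.50, 0.000). Tangency of A1 to ZP means the radius BP is perpendicular to ZP, so B = P + (0, 10.6) = (-58.50, 10.60). Since BA ⟂ AM (tangency), |BM| = √(10.6² + 19.8²) = 22.46 regardless of where A sits on A1. So M lies on both circle(Z, 65.74) and circle(B, 22.46); the above-ZP intersection is M = (-56.86, 33.00). A is the foot of the tangent from M: A = (-48.81, 14.91).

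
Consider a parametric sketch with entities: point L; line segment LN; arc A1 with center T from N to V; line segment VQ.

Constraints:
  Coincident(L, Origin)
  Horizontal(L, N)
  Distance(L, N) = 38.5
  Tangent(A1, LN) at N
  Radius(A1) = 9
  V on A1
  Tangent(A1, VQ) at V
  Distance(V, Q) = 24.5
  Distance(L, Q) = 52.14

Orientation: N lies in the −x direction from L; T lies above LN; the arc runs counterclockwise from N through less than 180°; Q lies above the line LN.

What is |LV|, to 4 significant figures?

32.41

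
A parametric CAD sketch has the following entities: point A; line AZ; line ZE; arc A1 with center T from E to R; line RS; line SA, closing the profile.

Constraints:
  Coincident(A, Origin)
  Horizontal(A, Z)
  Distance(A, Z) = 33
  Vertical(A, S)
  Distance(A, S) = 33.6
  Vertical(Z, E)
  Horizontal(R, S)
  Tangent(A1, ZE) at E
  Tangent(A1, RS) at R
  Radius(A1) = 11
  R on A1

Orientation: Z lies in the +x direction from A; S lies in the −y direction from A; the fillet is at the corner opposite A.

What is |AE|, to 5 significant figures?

39.997

A is at the origin; A and Z share the same y with |AZ| = 33.0 and Z on the +x side, so Z = (33.000, 0.0000). AS is vertical with |AS| = 33.6 and S on the −y side, so S = (0.0000, -33.600). The virtual corner opposite A is at (33.000, -33.600). A1 meets ZE tangentially, so TE is at right angles to ZE and A1 meets RS tangentially, so TR is at right angles to RS, with radius 11.0, so the center T sits 11.0 in from both sides at T = (22.000, -22.600). That places the tangent points at E = (33.000, -22.600) on ZE and R = (22.000, -33.600) on RS. Then |AE| = |E − A| = 39.997.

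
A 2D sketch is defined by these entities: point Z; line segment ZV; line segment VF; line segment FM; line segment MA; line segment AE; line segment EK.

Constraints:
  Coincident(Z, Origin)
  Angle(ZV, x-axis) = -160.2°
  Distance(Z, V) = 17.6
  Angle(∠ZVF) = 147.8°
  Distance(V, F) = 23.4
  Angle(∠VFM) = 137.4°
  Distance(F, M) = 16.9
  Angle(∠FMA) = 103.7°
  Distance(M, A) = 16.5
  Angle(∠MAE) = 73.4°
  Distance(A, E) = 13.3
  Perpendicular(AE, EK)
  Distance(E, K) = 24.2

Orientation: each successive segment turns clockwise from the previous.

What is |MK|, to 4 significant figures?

12.00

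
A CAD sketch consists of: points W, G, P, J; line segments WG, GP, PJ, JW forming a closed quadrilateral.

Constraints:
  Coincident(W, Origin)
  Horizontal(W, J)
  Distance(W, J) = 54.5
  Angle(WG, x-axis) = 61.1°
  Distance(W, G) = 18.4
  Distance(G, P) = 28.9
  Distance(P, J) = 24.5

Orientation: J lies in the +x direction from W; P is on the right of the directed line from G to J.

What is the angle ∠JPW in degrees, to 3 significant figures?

166°

W is at the origin; W and J share the same y with |WJ| = 54.5 and J in +x, so J = (54.5, 0). WG runs at 61.1° with |WG| = 18.4, so G = (8.89, 16.1). P is determined by |GP| = 28.9 and |PJ| = 24.5 together: it lies at the intersection of circle(G, 28.9) and circle(J, 24.5). With |GJ| = 48.4, the foot of the radical line on GJ is 26.6 from G and the perpendicular offset is √(28.9² − 26.6²) = 11.3. Taking the right-of-GJ solution: P = (30.2, -3.38).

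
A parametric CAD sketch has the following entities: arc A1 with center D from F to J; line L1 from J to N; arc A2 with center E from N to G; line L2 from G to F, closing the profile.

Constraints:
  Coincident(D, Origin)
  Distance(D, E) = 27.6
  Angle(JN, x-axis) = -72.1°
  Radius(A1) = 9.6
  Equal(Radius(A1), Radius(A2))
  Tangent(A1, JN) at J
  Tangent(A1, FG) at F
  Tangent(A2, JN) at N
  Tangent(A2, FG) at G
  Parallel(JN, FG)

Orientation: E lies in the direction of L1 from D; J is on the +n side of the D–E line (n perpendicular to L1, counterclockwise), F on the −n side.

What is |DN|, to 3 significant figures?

29.2

The slot axis is L1's direction at -72.1°, so u = (cos -72.1°, sin -72.1°) = (0.307, -0.952) and n = (−sin -72.1°, cos -72.1°) = (0.952, 0.307). D is at the origin and E lies 27.6 along u from D, so E = 27.6·u = (8.48, -26.3). Tangency of A1 to both parallel lines with radius 9.6 puts J and F at D ± 9.6·n: J = (9.14, 2.95), F = (-9.14, -2.95). Equal radii place N and G the same way about E: N = E + 9.6·n = (17.6, -23.3), G = E − 9.6·n = (-0.652, -29.2). Then |DN| = |N − D| = 29.2.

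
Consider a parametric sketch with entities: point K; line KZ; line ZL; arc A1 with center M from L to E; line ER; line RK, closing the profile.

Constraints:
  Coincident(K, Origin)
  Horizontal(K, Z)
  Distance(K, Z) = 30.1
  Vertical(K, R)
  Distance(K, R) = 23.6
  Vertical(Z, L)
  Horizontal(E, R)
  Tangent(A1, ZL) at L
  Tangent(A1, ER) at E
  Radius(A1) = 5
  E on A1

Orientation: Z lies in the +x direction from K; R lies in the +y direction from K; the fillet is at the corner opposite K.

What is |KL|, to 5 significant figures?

35.383

K is at the origin; K and Z share the same y with |KZ| = 30.1 and Z on the +x side, so Z = (30.100, 0.0000). KR is vertical with |KR| = 23.6 and R on the +y side, so R = (0.0000, 23.600). The virtual corner opposite K is at (30.100, 23.600). The tangent condition forces ML to be normal to ZL and tangency of A1 to ER means the radius ME is perpendicular to ER, with radius 5.0, so the center M sits 5.0 in from both sides at M = (25.100, 18.600). That places the tangent points at L = (30.100, 18.600) on ZL and E = (25.100, 23.600) on ER. Then |KL| = |L − K| = 35.383.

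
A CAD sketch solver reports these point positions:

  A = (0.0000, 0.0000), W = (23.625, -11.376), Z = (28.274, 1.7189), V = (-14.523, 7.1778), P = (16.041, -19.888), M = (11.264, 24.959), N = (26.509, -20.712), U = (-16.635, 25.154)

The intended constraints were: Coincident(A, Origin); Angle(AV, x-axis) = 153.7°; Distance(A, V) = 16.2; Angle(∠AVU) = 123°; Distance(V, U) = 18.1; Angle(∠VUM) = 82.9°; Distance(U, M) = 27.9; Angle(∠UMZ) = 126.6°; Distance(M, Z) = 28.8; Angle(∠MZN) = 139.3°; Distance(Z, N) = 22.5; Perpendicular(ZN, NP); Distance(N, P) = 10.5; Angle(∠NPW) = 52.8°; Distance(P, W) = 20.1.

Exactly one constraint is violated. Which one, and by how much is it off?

Distance(P, W) = 20.1 — off by 8.70.

A = (0.00, 0.00) ✓; AV at 153.7° ✓; |AV| = 16.20 ✓; ∠AVU = 123.0° ✓; |VU| = 18.10 ✓; ∠VUM = 82.90° ✓; |UM| = 27.90 ✓; ∠UMZ = 126.6° ✓; |MZ| = 28.80 ✓; ∠MZN = 139.3° ✓; |ZN| = 22.50 ✓; ∠(ZN, NP) = 90.00° ✓; |NP| = 10.50 ✓; ∠NPW = 52.80° ✓; |PW| = 11.40 ✗.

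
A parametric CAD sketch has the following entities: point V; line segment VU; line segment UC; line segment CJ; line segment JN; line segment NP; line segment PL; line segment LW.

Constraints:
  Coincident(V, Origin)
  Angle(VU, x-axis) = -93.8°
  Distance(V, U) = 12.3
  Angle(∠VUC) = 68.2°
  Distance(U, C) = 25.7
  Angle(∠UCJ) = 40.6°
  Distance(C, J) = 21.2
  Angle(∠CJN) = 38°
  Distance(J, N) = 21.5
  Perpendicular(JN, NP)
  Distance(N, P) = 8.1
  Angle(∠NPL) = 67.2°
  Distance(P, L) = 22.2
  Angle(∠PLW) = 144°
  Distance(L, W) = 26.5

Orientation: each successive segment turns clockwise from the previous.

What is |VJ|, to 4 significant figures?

5.568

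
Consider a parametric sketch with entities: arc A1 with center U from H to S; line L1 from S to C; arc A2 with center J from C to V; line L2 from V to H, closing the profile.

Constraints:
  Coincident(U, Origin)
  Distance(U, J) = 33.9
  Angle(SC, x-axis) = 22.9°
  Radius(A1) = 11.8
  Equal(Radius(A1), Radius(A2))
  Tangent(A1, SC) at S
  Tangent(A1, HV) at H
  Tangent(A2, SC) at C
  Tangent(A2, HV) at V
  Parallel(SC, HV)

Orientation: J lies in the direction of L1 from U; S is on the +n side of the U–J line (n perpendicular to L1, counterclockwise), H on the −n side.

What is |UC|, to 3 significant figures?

35.9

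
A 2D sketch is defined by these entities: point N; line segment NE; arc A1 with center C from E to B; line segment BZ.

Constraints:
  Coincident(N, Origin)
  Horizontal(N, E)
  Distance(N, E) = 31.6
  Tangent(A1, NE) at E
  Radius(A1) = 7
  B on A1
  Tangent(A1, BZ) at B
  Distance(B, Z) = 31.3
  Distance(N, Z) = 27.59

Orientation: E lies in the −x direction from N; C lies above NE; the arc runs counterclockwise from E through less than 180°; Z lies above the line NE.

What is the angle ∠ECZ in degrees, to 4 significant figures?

128.2°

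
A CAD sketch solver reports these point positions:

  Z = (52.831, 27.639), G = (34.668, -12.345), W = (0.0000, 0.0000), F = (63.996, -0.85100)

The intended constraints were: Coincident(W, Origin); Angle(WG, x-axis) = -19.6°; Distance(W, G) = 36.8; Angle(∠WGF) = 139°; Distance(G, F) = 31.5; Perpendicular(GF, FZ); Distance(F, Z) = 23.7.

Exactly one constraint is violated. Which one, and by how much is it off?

Distance(F, Z) = 23.7 — off by 6.90.

W = (0.00, 0.00) ✓; WG at -19.60° ✓; |WG| = 36.80 ✓; ∠WGF = 139.0° ✓; |GF| = 31.50 ✓; ∠(GF, FZ) = 90.00° ✓; |FZ| = 30.60 ✗.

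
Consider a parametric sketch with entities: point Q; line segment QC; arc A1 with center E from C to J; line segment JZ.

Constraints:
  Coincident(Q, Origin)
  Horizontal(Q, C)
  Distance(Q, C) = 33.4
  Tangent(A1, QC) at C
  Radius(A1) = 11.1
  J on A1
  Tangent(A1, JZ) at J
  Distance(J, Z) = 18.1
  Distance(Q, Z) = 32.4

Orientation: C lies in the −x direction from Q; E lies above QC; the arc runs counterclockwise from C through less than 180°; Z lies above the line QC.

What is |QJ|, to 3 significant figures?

24.2

Checks: |EJ| = 11.10 ✓; ∠(EJ, JZ) = 90.00° ✓; |JZ| = 18.10 ✓; |QZ| = 32.40 ✓.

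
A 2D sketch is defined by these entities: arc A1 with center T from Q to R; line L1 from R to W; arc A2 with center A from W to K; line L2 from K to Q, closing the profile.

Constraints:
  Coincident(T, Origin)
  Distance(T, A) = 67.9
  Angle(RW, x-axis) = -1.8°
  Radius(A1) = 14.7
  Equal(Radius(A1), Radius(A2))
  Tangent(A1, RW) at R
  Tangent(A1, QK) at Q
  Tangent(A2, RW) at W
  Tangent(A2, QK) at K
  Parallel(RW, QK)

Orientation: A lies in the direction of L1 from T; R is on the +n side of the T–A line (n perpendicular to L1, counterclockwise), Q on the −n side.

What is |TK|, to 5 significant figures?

69.473

The slot axis is L1's direction at -1.8°, so u = (cos -1.8°, sin -1.8°) = (0.99951, -0.031411) and n = (−sin -1.8°, cos -1.8°) = (0.031411, 0.99951). T is at the origin and A lies 67.9 along u from T, so A = 67.9·u = (67.866, -2.1328). Tangency of A1 to both parallel lines with radius 14.7 puts R and Q at T ± 14.7·n: R = (0.46174, 14.693), Q = (-0.46174, -14.693). Equal radii place W and K the same way about A: W = A + 14.7·n = (68.328, 12.560), K = A − 14.7·n = (67.405, -16.826). Then |TK| = |K − T| = 69.473.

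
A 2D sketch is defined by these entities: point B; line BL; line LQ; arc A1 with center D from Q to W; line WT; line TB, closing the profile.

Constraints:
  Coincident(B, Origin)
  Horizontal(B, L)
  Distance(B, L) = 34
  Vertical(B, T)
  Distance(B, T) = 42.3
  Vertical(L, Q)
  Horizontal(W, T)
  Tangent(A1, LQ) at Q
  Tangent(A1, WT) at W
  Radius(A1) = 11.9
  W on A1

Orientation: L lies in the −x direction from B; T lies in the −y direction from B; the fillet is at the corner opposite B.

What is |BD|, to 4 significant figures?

37.58

B is at the origin; BL is horizontal with |BL| = 34.0 and L on the −x side, so L = (-34.00, 0.000). BT is vertical with |BT| = 42.3 and T on the −y side, so T = (0.000, -42.30). The virtual corner opposite B is at (-34.00, -42.30). Since A1 is tangent to LQ there, DQ ⟂ LQ and A1 meets WT tangentially, so DW is at right angles to WT, with radius 11.9, so the center D sits 11.9 in from both sides at D = (-22.10, -30.40). Then |BD| = |D − B| = 37.58.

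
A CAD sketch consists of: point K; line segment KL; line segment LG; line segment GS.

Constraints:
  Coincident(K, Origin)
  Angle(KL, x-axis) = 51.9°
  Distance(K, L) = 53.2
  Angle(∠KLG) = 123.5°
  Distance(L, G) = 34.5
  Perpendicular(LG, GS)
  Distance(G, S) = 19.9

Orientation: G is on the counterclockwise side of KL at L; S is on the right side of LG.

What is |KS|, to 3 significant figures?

90.6

K is at the origin; KL runs at 51.9° with length 53.2, so L = 53.2·(cos 51.9°, sin 51.9°) = (32.8, 41.9). ∠KLG = 123.5°, so LG runs at 51.9° + (180° − 123.5°) = 108° from the x-axis; with |LG| = 34.5, G = L + 34.5·(cos 108°, sin 108°) = (21.9, 74.6). The perpendicularity gives GS at right angles to LG; with |GS| = 19.9 on the right of LG, S = G + 19.9·(0.949, 0.316) = (40.8, 80.9). Then |KS| = |S − K| = 90.6.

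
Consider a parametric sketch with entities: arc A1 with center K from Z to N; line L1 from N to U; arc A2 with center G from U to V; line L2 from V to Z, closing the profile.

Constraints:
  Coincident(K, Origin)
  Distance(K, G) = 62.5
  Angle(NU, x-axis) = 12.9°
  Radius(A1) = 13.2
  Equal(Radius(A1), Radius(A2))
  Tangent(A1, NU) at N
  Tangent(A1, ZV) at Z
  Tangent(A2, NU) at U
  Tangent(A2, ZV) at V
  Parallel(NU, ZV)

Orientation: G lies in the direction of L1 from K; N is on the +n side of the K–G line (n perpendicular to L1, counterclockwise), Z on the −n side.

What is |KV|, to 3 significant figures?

63.9

The slot axis is L1's direction at 12.9°, so u = (cos 12.9°, sin 12.9°) = (0.975, 0.223) and n = (−sin 12.9°, cos 12.9°) = (-0.223, 0.975). K is at the origin and G lies 62.5 along u from K, so G = 62.5·u = (60.9, 14.0). Tangency of A1 to both parallel lines with radius 13.2 puts N and Z at K ± 13.2·n: N = (-2.95, 12.9), Z = (2.95, -12.9). Equal radii place U and V the same way about G: U = G + 13.2·n = (58.0, 26.8), V = G − 13.2·n = (63.9, 1.09). Then |KV| = |V − K| = 63.9.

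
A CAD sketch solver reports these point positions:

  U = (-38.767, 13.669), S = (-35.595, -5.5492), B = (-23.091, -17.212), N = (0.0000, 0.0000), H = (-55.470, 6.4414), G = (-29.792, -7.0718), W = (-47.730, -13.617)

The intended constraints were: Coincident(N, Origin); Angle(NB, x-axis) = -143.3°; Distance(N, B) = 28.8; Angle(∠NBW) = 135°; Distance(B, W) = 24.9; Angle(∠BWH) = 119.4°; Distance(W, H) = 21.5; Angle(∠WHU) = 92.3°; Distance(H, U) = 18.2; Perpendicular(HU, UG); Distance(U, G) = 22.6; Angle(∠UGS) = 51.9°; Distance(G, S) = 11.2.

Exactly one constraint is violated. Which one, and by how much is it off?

Distance(G, S) = 11.2 — off by 5.20.

N = (0.00, 0.00) ✓; NB at -143.3° ✓; |NB| = 28.80 ✓; ∠NBW = 135.0° ✓; |BW| = 24.90 ✓; ∠BWH = 119.4° ✓; |WH| = 21.50 ✓; ∠WHU = 92.30° ✓; |HU| = 18.20 ✓; ∠(HU, UG) = 90.00° ✓; |UG| = 22.60 ✓; ∠UGS = 51.90° ✓; |GS| = 5.999 ✗.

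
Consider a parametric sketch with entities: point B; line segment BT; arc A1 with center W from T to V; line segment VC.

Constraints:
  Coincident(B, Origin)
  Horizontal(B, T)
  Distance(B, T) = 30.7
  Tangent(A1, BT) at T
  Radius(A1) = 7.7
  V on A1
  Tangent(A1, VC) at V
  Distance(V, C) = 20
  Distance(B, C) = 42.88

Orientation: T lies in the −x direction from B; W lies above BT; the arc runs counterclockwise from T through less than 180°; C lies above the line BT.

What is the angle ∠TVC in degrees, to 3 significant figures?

123°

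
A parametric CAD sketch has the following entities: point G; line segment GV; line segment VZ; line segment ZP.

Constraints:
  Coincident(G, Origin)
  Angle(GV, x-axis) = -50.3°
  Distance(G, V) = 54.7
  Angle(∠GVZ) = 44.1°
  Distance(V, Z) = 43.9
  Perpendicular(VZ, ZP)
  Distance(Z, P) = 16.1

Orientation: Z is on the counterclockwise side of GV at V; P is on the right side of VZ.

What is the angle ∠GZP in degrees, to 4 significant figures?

173.1°

G is at the origin; GV runs at -50.3° with length 54.7, so V = 54.7·(cos -50.3°, sin -50.3°) = (34.94, -42.09). ∠GVZ = 44.1°, so VZ runs at -50.3° + (180° − 44.1°) = 85.60° from the x-axis; with |VZ| = 43.9, Z = V + 43.9·(cos 85.60°, sin 85.60°) = (38.31, 1.684). The perpendicularity gives ZP at right angles to VZ; with |ZP| = 16.1 on the right of VZ, P = Z + 16.1·(0.9971, -0.07672) = (54.36, 0.4493). Then cos ∠GZP = ZG·ZP / (|ZG||ZP|), giving 173.1°.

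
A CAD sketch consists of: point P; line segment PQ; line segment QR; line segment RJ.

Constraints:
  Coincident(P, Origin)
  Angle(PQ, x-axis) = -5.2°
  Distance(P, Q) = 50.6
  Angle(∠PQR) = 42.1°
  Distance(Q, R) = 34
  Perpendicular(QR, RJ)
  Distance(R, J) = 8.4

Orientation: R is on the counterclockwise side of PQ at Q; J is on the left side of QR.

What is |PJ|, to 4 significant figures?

25.77

∠PQR = 42.1°, so QR runs at -5.2° + (180° − 42.1°) = 132.7° from the x-axis; with |QR| = 34.0, R = Q + 34.0·(cos 132.7°, sin 132.7°) = (27.33, 20.40). QR is perpendicular to RJ; with |RJ| = 8.4 on the left of QR, J = R + 8.4·(-0.7349, -0.6782) = (21.16, 14.70). Then |PJ| = |J − P| = 25.77.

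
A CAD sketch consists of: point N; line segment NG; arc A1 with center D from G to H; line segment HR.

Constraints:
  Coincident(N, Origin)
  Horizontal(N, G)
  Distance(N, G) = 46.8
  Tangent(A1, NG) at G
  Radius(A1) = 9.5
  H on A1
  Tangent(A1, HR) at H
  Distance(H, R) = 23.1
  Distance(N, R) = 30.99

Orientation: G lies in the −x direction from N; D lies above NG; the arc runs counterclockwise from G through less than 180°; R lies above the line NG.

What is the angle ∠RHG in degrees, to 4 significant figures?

156.8°

Checks: N.y = 0.00, G.y = 0.00 ✓; |DG| = 9.500 ✓; |DH| = 9.500 ✓; ∠(DH, HR) = 90.00° ✓; |HR| = 23.10 ✓; |NR| = 30.99 ✓.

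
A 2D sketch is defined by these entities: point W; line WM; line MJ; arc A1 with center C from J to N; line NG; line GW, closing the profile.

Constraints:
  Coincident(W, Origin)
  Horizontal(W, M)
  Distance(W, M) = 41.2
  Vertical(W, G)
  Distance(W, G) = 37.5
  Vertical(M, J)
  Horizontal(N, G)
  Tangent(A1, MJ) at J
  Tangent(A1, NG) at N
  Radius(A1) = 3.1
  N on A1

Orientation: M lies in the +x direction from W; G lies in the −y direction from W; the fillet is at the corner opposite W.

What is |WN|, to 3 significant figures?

53.5

W is at the origin; W and M share the same y with |WM| = 41.2 and M on the +x side, so M = (41.2, 0.00). WG is vertical with |WG| = 37.5 and G on the −y side, so G = (0.00, -37.5). The virtual corner opposite W is at (41.2, -37.5). Tangency of A1 to MJ means the radius CJ is perpendicular to MJ and tangency of A1 to NG means the radius CN is perpendicular to NG, with radius 3.1, so the center C sits 3.1 in from both sides at C = (38.1, -34.4). That places the tangent points at J = (41.2, -34.4) on MJ and N = (38.1, -37.5) on NG. Then |WN| = |N − W| = 53.5.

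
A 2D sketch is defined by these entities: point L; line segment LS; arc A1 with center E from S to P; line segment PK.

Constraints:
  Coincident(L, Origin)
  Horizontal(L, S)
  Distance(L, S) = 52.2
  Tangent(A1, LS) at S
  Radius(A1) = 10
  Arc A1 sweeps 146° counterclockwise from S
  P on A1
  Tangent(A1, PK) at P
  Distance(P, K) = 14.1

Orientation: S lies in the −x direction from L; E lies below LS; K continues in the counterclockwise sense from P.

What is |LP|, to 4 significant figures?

60.62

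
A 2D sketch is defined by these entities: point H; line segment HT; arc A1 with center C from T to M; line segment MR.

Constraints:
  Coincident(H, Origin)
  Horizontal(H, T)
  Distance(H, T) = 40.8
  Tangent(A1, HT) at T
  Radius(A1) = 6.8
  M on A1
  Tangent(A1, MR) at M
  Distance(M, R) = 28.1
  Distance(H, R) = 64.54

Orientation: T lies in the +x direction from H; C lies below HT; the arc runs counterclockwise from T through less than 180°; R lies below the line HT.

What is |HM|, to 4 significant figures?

38.00

Checks: |CT| = 6.800 ✓; |CM| = 6.800 ✓; ∠(CM, MR) = 90.00° ✓; |MR| = 28.10 ✓; |HR| = 64.54 ✓.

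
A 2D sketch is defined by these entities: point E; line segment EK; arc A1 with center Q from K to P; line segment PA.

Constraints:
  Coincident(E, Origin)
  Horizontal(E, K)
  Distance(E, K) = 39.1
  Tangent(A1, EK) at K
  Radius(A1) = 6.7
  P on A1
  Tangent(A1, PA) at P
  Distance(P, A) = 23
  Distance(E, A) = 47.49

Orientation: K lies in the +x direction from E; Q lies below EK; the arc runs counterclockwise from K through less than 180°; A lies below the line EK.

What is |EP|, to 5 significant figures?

33.429

Checks: ∠(QK, KE) = 90.00° ✓; |QK| = 6.700 ✓; |QP| = 6.700 ✓; ∠(QP, PA) = 90.00° ✓; |PA| = 23.00 ✓; |EA| = 47.49 ✓.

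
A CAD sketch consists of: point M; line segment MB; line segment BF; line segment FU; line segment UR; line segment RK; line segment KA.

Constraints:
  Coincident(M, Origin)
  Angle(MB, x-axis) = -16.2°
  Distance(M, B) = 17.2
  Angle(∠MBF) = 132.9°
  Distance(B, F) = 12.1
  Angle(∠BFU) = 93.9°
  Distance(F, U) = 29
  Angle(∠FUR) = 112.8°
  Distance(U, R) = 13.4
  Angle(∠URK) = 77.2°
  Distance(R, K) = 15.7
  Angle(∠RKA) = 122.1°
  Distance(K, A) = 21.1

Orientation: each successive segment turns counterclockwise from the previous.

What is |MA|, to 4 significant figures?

25.98

∠URK = 77.2° gives RK at -73.00° from the x-axis; with |RK| = 15.7, K = (4.960, 11.26). ∠RKA = 122.1° gives KA at -15.10° from the x-axis; with |KA| = 21.1, A = (25.33, 5.762). Then |MA| = |A − M| = 25.98.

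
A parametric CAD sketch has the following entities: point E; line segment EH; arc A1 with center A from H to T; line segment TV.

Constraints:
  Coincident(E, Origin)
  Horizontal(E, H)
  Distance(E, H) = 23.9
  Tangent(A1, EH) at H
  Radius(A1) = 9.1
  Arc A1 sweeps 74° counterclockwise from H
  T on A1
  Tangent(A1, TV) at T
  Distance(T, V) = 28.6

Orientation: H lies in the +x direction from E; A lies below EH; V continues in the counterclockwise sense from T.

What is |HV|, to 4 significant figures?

37.92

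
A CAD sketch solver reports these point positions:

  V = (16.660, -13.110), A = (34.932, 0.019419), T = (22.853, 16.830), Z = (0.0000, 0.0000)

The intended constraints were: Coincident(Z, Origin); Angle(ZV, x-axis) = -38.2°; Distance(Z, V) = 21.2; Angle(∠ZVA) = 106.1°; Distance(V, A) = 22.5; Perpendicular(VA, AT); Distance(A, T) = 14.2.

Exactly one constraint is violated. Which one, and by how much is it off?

Distance(A, T) = 14.2 — off by 6.50.

Z = (0.00, 0.00) ✓; ZV at -38.20° ✓; |ZV| = 21.20 ✓; ∠ZVA = 106.1° ✓; |VA| = 22.50 ✓; ∠(VA, AT) = 90.00° ✓; |AT| = 20.70 ✗.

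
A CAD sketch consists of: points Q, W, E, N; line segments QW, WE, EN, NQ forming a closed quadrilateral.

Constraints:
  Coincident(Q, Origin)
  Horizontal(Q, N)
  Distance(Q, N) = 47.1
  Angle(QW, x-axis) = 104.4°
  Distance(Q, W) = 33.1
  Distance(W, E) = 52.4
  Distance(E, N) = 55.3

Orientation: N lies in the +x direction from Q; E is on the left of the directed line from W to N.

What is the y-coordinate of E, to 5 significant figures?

54.707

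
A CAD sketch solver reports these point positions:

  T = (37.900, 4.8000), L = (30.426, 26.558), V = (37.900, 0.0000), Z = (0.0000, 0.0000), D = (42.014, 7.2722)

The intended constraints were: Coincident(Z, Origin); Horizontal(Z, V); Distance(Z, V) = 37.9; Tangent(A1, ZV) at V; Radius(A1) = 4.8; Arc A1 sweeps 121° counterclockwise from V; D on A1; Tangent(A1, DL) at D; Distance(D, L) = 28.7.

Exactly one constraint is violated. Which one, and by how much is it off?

Distance(D, L) = 28.7 — off by 6.20.

Z = (0.00, 0.00) ✓; Z.y = 0.00, V.y = 0.00 ✓; |ZV| = 37.90 ✓; ∠(TV, VZ) = 90.00° ✓; |TV| = 4.800 ✓; bearing(T→D) − bearing(T→V) = 121.0° ✓; |TD| = 4.800 ✓; ∠(TD, DL) = 90.00° ✓; |DL| = 22.50 ✗.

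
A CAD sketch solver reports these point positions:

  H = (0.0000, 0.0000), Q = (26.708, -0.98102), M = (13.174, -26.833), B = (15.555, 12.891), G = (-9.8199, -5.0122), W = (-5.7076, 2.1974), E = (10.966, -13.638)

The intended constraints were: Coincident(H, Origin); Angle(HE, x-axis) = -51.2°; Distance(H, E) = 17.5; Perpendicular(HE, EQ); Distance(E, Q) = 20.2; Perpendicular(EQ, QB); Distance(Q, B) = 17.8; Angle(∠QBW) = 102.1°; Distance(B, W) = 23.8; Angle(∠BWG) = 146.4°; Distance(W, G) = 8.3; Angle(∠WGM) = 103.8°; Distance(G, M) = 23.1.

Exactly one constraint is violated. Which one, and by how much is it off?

Distance(G, M) = 23.1 — off by 8.60.

H = (0.00, 0.00) ✓; HE at -51.20° ✓; |HE| = 17.50 ✓; ∠(HE, EQ) = 90.00° ✓; |EQ| = 20.20 ✓; ∠(EQ, QB) = 90.00° ✓; |QB| = 17.80 ✓; ∠QBW = 102.1° ✓; |BW| = 23.80 ✓; ∠BWG = 146.4° ✓; |WG| = 8.300 ✓; ∠WGM = 103.8° ✓; |GM| = 31.70 ✗.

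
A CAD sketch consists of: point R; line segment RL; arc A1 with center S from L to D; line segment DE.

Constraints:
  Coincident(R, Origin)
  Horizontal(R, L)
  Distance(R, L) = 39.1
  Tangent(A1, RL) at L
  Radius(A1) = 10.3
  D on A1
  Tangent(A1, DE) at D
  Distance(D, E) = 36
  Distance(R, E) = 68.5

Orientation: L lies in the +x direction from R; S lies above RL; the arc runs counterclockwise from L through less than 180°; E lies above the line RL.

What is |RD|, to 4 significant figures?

50.37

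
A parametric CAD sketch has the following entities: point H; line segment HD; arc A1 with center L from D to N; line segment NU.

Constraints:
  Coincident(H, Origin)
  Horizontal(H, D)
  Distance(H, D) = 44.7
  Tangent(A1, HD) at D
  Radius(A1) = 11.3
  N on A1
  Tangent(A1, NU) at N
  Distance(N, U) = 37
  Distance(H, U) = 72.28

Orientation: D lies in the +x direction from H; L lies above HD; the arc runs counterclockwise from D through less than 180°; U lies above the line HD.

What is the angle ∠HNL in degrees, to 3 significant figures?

7.79°

Checks: |LN| = 11.30 ✓; ∠(LN, NU) = 90.00° ✓; |NU| = 37.00 ✓; |HU| = 72.28 ✓.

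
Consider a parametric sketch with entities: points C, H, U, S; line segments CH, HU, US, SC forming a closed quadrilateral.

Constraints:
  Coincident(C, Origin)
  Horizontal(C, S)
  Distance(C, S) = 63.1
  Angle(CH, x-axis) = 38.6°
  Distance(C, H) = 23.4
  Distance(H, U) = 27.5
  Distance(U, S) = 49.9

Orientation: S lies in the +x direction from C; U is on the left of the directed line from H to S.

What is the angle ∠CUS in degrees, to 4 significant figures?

78.41°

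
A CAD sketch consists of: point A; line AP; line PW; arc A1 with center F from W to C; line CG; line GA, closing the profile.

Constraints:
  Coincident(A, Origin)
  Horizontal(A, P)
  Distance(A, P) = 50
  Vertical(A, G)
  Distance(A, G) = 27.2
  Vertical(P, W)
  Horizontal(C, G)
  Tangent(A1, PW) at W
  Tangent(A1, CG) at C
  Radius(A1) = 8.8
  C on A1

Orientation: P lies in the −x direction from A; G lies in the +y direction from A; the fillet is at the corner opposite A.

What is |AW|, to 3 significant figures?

53.3

The virtual corner opposite A is at (-50.0, 27.2). Tangency of A1 to PW means the radius FW is perpendicular to PW and the tangent condition forces FC to be normal to CG, with radius 8.8, so the center F sits 8.8 in from both sides at F = (-41.2, 18.4). That places the tangent points at W = (-50.0, 18.4) on PW and C = (-41.2, 27.2) on CG. Then |AW| = |W − A| = 53.3.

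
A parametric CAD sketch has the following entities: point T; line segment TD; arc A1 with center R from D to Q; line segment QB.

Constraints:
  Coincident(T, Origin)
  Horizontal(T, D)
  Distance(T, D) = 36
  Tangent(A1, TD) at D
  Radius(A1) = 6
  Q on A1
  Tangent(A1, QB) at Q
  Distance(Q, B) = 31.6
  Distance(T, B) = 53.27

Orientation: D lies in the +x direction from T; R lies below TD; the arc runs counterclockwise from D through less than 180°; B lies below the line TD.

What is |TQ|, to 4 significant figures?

31.03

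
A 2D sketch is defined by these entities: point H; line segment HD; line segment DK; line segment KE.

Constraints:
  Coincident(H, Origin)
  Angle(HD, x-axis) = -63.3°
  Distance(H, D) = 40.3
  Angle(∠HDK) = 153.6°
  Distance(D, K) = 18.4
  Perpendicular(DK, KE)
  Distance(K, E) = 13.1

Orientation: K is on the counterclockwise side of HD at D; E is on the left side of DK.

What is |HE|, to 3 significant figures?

54.7

H is at the origin; HD runs at -63.3° with length 40.3, so D = 40.3·(cos -63.3°, sin -63.3°) = (18.1, -36.0). ∠HDK = 153.6°, so DK runs at -63.3° + (180° − 153.6°) = -36.9° from the x-axis; with |DK| = 18.4, K = D + 18.4·(cos -36.9°, sin -36.9°) = (32.8, -47.1). The perpendicularity gives KE at right angles to DK; with |KE| = 13.1 on the left of DK, E = K + 13.1·(0.600, 0.800) = (40.7, -36.6). Then |HE| = |E − H| = 54.7.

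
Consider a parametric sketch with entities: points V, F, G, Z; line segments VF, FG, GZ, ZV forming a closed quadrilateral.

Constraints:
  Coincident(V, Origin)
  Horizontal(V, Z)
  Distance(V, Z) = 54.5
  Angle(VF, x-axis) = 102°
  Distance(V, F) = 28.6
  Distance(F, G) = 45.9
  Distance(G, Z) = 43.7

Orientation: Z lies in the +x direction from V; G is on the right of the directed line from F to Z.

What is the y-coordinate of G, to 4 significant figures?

-13.81

V is at the origin; V and Z share the same y with |VZ| = 54.5 and Z in +x, so Z = (54.5, 0). VF runs at 102.0° with |VF| = 28.6, so F = (-5.946, 27.98). G is determined by |FG| = 45.9 and |GZ| = 43.7 together: it lies at the intersection of circle(F, 45.9) and circle(Z, 43.7). With |FZ| = 66.61, the foot of the radical line on FZ is 34.78 from F and the perpendicular offset is √(45.9² − 34.78²) = 29.95. Taking the right-of-FZ solution: G = (13.04, -13.81).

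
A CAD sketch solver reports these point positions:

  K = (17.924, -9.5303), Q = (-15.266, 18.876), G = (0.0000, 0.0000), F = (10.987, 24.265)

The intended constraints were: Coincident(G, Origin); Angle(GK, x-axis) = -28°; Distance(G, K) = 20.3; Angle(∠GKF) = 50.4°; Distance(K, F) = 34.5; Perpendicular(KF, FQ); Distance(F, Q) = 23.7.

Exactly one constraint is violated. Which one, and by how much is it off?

Distance(F, Q) = 23.7 — off by 3.10.

G = (0.00, 0.00) ✓; GK at -28.00° ✓; |GK| = 20.30 ✓; ∠GKF = 50.40° ✓; |KF| = 34.50 ✓; ∠(KF, FQ) = 90.00° ✓; |FQ| = 26.80 ✗.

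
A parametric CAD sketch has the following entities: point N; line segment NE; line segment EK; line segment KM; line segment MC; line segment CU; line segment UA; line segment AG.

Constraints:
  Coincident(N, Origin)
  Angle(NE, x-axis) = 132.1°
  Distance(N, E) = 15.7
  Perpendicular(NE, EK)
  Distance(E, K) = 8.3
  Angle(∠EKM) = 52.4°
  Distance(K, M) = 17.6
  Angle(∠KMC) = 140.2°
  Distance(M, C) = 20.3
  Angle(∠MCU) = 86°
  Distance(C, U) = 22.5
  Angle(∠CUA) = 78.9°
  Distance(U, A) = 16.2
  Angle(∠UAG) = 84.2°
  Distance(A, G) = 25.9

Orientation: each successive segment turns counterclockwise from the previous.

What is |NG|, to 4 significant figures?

14.80

∠CUA = 78.9° gives UA at -135.4° from the x-axis; with |UA| = 16.2, A = (-5.653, 20.32). ∠UAG = 84.2° gives AG at -39.60° from the x-axis; with |AG| = 25.9, G = (14.30, 3.812). Then |NG| = |G − N| = 14.80.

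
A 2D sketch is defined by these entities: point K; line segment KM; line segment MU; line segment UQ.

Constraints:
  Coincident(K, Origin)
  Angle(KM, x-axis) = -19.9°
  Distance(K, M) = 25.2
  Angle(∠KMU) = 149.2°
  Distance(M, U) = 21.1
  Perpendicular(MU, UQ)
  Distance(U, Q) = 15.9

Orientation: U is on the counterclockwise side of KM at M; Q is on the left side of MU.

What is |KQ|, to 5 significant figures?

42.851

∠KMU = 149.2°, so MU runs at -19.9° + (180° − 149.2°) = 10.900° from the x-axis; with |MU| = 21.1, U = M + 21.1·(cos 10.900°, sin 10.900°) = (44.415, -4.5877). MU is perpendicular to UQ; with |UQ| = 15.9 on the left of MU, Q = U + 15.9·(-0.18910, 0.98196) = (41.408, 11.025). Then |KQ| = |Q − K| = 42.851.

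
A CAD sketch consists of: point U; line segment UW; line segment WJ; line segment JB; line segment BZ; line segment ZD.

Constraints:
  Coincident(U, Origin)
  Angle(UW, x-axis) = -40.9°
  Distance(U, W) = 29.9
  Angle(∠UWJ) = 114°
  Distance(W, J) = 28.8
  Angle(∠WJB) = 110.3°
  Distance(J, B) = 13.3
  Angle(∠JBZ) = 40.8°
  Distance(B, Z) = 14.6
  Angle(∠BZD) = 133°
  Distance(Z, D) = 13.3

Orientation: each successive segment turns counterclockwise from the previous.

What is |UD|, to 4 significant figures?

45.65

U is at the origin; UW runs at -40.9° with length 29.9, so W = (22.60, -19.58). ∠UWJ = 114.0° gives WJ at 25.10° from the x-axis; with |WJ| = 28.8, J = (48.68, -7.360). ∠WJB = 110.3° gives JB at 94.80° from the x-axis; with |JB| = 13.3, B = (47.57, 5.894). ∠JBZ = 40.8° gives BZ at -126.0° from the x-axis; with |BZ| = 14.6, Z = (38.99, -5.918). ∠BZD = 133.0° gives ZD at -79.00° from the x-axis; with |ZD| = 13.3, D = (41.52, -18.97). Then |UD| = |D − U| = 45.65.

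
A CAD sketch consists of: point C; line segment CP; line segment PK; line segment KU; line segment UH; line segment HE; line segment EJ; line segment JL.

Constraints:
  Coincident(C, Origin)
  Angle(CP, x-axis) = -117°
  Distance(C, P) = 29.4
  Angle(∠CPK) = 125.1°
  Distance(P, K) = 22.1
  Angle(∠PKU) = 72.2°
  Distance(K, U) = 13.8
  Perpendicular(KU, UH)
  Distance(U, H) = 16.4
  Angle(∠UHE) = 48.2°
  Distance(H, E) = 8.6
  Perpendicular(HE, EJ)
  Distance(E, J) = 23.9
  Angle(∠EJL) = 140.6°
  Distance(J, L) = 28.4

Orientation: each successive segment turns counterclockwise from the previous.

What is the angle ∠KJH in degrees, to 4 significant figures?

50.95°

∠UHE = 48.2° gives HE at -92.50° from the x-axis; with |HE| = 8.6, E = (-5.480, -32.99). HE is perpendicular to EJ, so EJ runs at -2.500°; with |EJ| = 23.9, J = (18.40, -34.03). Then cos ∠KJH = JK·JH / (|JK||JH|), giving 50.95°.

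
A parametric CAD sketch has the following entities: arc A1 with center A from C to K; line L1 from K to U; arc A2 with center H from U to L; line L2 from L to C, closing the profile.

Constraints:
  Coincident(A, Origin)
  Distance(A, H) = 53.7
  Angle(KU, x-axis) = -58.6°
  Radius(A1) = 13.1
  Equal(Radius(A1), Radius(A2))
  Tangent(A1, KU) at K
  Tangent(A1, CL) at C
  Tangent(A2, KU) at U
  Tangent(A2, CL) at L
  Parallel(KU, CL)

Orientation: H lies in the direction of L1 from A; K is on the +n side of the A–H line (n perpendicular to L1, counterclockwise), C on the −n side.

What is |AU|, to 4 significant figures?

55.27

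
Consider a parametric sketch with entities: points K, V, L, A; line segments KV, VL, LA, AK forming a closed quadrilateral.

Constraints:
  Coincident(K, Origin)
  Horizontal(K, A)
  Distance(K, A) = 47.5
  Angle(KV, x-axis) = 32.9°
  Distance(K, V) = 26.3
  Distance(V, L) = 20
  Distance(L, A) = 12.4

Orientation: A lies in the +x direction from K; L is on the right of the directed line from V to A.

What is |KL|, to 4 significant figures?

35.14

K is at the origin; K and A share the same y with |KA| = 47.5 and A in +x, so A = (47.5, 0). KV runs at 32.9° with |KV| = 26.3, so V = (22.08, 14.29). L is determined by |VL| = 20.0 and |LA| = 12.4 together: it lies at the intersection of circle(V, 20.0) and circle(A, 12.4). With |VA| = 29.16, the foot of the radical line on VA is 18.80 from V and the perpendicular offset is √(20.0² − 18.80²) = 6.820. Taking the right-of-VA solution: L = (35.13, -0.8714).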